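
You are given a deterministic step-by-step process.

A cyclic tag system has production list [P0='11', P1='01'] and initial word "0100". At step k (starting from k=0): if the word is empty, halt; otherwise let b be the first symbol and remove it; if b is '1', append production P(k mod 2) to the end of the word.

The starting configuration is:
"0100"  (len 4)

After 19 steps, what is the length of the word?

1

k=0  "0100"  (len 4)
k=1  "100"  (len 3)
k=2  "0001"  (len 4)
k=3  "001"  (len 3)
k=4  "01"  (len 2)
k=5  "1"  (len 1)
k=6  "01"  (len 2)
k=7  "1"  (len 1)
k=8  "01"  (len 2)
k=9  "1"  (len 1)
k=10  "01"  (len 2)
k=11  "1"  (len 1)
k=12  "01"  (len 2)
k=13  "1"  (len 1)
k=14  "01"  (len 2)
k=15  "1"  (len 1)
k=16  "01"  (len 2)
k=17  "1"  (len 1)
k=18  "01"  (len 2)
k=19  "1"  (len 1)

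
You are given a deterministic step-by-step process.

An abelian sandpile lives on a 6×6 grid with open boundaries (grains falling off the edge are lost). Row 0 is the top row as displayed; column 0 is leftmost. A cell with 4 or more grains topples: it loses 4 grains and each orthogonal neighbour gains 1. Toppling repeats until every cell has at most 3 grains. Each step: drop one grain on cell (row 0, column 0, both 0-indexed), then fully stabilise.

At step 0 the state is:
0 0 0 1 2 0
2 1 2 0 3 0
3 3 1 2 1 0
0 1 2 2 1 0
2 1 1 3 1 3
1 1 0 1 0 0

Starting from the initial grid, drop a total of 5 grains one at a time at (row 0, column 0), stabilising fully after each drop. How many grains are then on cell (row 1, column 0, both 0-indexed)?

3

[0] 0 0 0 1 2 0
2 1 2 0 3 0
3 3 1 2 1 0
0 1 2 2 1 0
2 1 1 3 1 3
1 1 0 1 0 0
[1] 1 0 0 1 2 0
2 1 2 0 3 0
3 3 1 2 1 0
0 1 2 2 1 0
2 1 1 3 1 3
1 1 0 1 0 0
[2] 2 0 0 1 2 0
2 1 2 0 3 0
3 3 1 2 1 0
0 1 2 2 1 0
2 1 1 3 1 3
1 1 0 1 0 0
[3] 3 0 0 1 2 0
2 1 2 0 3 0
3 3 1 2 1 0
0 1 2 2 1 0
2 1 1 3 1 3
1 1 0 1 0 0
[4] 0 1 0 1 2 0
3 1 2 0 3 0
3 3 1 2 1 0
0 1 2 2 1 0
2 1 1 3 1 3
1 1 0 1 0 0
[5] 1 1 0 1 2 0
3 1 2 0 3 0
3 3 1 2 1 0
0 1 2 2 1 0
2 1 1 3 1 3
1 1 0 1 0 0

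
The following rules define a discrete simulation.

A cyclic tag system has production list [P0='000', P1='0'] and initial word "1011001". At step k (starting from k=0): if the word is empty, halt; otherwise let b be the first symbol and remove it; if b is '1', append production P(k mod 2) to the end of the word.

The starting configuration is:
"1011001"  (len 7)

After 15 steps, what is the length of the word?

2

t=0: "1011001"  (len 7)
t=1: "011001000"  (len 9)
t=2: "11001000"  (len 8)
t=3: "1001000000"  (len 10)
t=4: "0010000000"  (len 10)
t=5: "010000000"  (len 9)
t=6: "10000000"  (len 8)
t=7: "0000000000"  (len 10)
t=8: "000000000"  (len 9)
t=9: "00000000"  (len 8)
t=10: "0000000"  (len 7)
t=11: "000000"  (len 6)
t=12: "00000"  (len 5)
t=13: "0000"  (len 4)
t=14: "000"  (len 3)
t=15: "00"  (len 2)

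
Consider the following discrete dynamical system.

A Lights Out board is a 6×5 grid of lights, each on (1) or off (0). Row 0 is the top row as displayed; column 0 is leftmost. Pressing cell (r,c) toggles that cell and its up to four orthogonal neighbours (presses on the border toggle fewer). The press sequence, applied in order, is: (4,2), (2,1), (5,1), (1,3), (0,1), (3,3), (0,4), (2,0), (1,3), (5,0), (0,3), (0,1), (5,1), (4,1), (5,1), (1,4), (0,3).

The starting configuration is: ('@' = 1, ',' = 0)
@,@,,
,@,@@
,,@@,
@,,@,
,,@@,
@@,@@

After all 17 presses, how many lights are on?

13

gen 0: @,@,,
,@,@@
,,@@,
@,,@,
,,@@,
@@,@@
gen 1: @,@,,
,@,@@
,,@@,
@,@@,
,@,,,
@@@@@
gen 2: @,@,,
,,,@@
@@,@,
@@@@,
,@,,,
@@@@@
gen 3: @,@,,
,,,@@
@@,@,
@@@@,
,,,,,
,,,@@
gen 4: @,@@,
,,@,,
@@,,,
@@@@,
,,,,,
,,,@@
gen 5: ,@,@,
,@@,,
@@,,,
@@@@,
,,,,,
,,,@@
gen 6: ,@,@,
,@@,,
@@,@,
@@,,@
,,,@,
,,,@@
gen 7: ,@,,@
,@@,@
@@,@,
@@,,@
,,,@,
,,,@@
gen 8: ,@,,@
@@@,@
,,,@,
,@,,@
,,,@,
,,,@@
gen 9: ,@,@@
@@,@,
,,,,,
,@,,@
,,,@,
,,,@@
gen 10: ,@,@@
@@,@,
,,,,,
,@,,@
@,,@,
@@,@@
gen 11: ,@@,,
@@,,,
,,,,,
,@,,@
@,,@,
@@,@@
gen 12: @,,,,
@,,,,
,,,,,
,@,,@
@,,@,
@@,@@
gen 13: @,,,,
@,,,,
,,,,,
,@,,@
@@,@,
,,@@@
gen 14: @,,,,
@,,,,
,,,,,
,,,,@
,,@@,
,@@@@
gen 15: @,,,,
@,,,,
,,,,,
,,,,@
,@@@,
@,,@@
gen 16: @,,,@
@,,@@
,,,,@
,,,,@
,@@@,
@,,@@
gen 17: @,@@,
@,,,@
,,,,@
,,,,@
,@@@,
@,,@@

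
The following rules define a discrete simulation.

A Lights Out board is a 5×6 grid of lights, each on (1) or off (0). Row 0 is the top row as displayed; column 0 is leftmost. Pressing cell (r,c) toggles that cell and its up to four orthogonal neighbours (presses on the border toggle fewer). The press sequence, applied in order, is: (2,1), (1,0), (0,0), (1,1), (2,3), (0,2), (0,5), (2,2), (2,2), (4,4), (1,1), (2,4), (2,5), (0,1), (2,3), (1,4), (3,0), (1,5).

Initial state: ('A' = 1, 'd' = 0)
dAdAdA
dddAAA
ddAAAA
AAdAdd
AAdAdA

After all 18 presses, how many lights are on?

k=0  dAdAdA
dddAAA
ddAAAA
AAdAdd
AAdAdA
k=1  dAdAdA
dAdAAA
AAdAAA
AddAdd
AAdAdA
k=2  AAdAdA
AddAAA
dAdAAA
AddAdd
AAdAdA
k=3  dddAdA
dddAAA
dAdAAA
AddAdd
AAdAdA
k=4  dAdAdA
AAAAAA
dddAAA
AddAdd
AAdAdA
k=5  dAdAdA
AAAdAA
ddAddA
Addddd
AAdAdA
k=6  ddAddA
AAddAA
ddAddA
Addddd
AAdAdA
k=7  ddAdAd
AAddAd
ddAddA
Addddd
AAdAdA
k=8  ddAdAd
AAAdAd
dAdAdA
AdAddd
AAdAdA
k=9  ddAdAd
AAddAd
ddAddA
Addddd
AAdAdA
k=10  ddAdAd
AAddAd
ddAddA
AdddAd
AAddAd
k=11  dAAdAd
ddAdAd
dAAddA
AdddAd
AAddAd
k=12  dAAdAd
ddAddd
dAAAAd
Addddd
AAddAd
k=13  dAAdAd
ddAddA
dAAAdA
AddddA
AAddAd
k=14  AdddAd
dAAddA
dAAAdA
AddddA
AAddAd
k=15  AdddAd
dAAAdA
dAddAA
AddAdA
AAddAd
k=16  Addddd
dAAdAd
dAdddA
AddAdA
AAddAd
k=17  Addddd
dAAdAd
AAdddA
dAdAdA
dAddAd
k=18  AddddA
dAAddA
AAdddd
dAdAdA
dAddAd

12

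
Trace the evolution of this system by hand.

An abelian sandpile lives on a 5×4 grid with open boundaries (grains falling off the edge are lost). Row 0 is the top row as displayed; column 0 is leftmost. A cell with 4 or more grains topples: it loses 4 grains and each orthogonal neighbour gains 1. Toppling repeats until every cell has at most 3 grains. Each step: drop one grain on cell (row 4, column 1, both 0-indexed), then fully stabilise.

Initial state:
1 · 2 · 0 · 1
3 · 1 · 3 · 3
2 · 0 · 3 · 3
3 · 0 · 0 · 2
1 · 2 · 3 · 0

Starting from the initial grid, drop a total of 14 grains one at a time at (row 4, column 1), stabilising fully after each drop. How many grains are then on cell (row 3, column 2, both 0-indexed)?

0) 1 · 2 · 0 · 1
3 · 1 · 3 · 3
2 · 0 · 3 · 3
3 · 0 · 0 · 2
1 · 2 · 3 · 0
1) 1 · 2 · 0 · 1
3 · 1 · 3 · 3
2 · 0 · 3 · 3
3 · 0 · 0 · 2
1 · 3 · 3 · 0
2) 1 · 2 · 0 · 1
3 · 1 · 3 · 3
2 · 0 · 3 · 3
3 · 1 · 1 · 2
2 · 1 · 0 · 1
3) 1 · 2 · 0 · 1
3 · 1 · 3 · 3
2 · 0 · 3 · 3
3 · 1 · 1 · 2
2 · 2 · 0 · 1
4) 1 · 2 · 0 · 1
3 · 1 · 3 · 3
2 · 0 · 3 · 3
3 · 1 · 1 · 2
2 · 3 · 0 · 1
5) 1 · 2 · 0 · 1
3 · 1 · 3 · 3
2 · 0 · 3 · 3
3 · 2 · 1 · 2
3 · 0 · 1 · 1
6) 1 · 2 · 0 · 1
3 · 1 · 3 · 3
2 · 0 · 3 · 3
3 · 2 · 1 · 2
3 · 1 · 1 · 1
7) 1 · 2 · 0 · 1
3 · 1 · 3 · 3
2 · 0 · 3 · 3
3 · 2 · 1 · 2
3 · 2 · 1 · 1
8) 1 · 2 · 0 · 1
3 · 1 · 3 · 3
2 · 0 · 3 · 3
3 · 2 · 1 · 2
3 · 3 · 1 · 1
9) 1 · 2 · 0 · 1
3 · 1 · 3 · 3
3 · 1 · 3 · 3
1 · 0 · 2 · 2
1 · 2 · 2 · 1
10) 1 · 2 · 0 · 1
3 · 1 · 3 · 3
3 · 1 · 3 · 3
1 · 0 · 2 · 2
1 · 3 · 2 · 1
11) 1 · 2 · 0 · 1
3 · 1 · 3 · 3
3 · 1 · 3 · 3
1 · 1 · 2 · 2
2 · 0 · 3 · 1
12) 1 · 2 · 0 · 1
3 · 1 · 3 · 3
3 · 1 · 3 · 3
1 · 1 · 2 · 2
2 · 1 · 3 · 1
13) 1 · 2 · 0 · 1
3 · 1 · 3 · 3
3 · 1 · 3 · 3
1 · 1 · 2 · 2
2 · 2 · 3 · 1
14) 1 · 2 · 0 · 1
3 · 1 · 3 · 3
3 · 1 · 3 · 3
1 · 1 · 2 · 2
2 · 3 · 3 · 1

2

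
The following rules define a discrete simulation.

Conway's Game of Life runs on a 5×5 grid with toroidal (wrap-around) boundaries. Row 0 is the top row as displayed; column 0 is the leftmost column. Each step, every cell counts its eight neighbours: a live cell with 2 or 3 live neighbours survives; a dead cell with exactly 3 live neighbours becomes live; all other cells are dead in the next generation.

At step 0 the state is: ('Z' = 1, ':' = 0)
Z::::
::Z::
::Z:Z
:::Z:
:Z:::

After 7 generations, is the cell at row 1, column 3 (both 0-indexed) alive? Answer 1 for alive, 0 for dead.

[0] Z::::
::Z::
::Z:Z
:::Z:
:Z:::
[1] :Z:::
:Z:Z:
::Z::
::ZZ:
:::::
[2] ::Z::
:Z:::
:Z:::
::ZZ:
::Z::
[3] :ZZ::
:ZZ::
:Z:::
:ZZZ:
:ZZ::
[4] Z::Z:
Z::::
Z::Z:
Z::Z:
Z::::
[5] ZZ:::
ZZ:::
ZZ:::
ZZ:::
ZZ:::
[6] ::Z:Z
::Z:Z
::Z:Z
::Z:Z
::Z:Z
[7] ZZZ:Z
ZZZ:Z
ZZZ:Z
ZZZ:Z
ZZZ:Z

0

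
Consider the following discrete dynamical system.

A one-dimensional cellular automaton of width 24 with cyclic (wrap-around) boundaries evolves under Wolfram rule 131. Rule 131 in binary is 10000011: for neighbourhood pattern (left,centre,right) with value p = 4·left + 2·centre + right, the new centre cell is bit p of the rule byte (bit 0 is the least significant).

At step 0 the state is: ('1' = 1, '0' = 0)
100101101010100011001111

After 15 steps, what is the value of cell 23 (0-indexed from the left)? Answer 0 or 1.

0

gen 0: 100101101010100011001111
gen 1: 001000000000001100010111
gen 2: 010011111111110001100010
gen 3: 100101111111100110001100
gen 4: 001000111111001000110001
gen 5: 010011011110010011000110
gen 6: 100100001100100100011000
gen 7: 001001110001001001100011
gen 8: 010010100110010010001100
gen 9: 100100001000100100110001
gen 10: 001001110011001001000110
gen 11: 110010100100010010011000
gen 12: 000100001001100100100011
gen 13: 011001110010001001001100
gen 14: 100010100100110010010001
gen 15: 001100001001000100100110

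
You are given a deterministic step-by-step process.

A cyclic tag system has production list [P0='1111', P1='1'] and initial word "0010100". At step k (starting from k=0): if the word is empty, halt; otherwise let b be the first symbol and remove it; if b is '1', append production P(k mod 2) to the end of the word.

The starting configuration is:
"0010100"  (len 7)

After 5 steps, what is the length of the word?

10

0) "0010100"  (len 7)
1) "010100"  (len 6)
2) "10100"  (len 5)
3) "01001111"  (len 8)
4) "1001111"  (len 7)
5) "0011111111"  (len 10)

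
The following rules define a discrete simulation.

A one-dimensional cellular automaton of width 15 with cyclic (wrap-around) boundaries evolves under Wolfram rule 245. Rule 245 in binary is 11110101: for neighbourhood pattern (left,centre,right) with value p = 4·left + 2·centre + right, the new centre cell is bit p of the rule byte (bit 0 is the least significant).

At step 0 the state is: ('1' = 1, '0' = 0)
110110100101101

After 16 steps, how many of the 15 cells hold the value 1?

k=0  110110100101101
k=1  111011110110110
k=2  011101111011011
k=3  101110111101101
k=4  110111011110110
k=5  011011101111011
k=6  101101110111101
k=7  110110111011110
k=8  011011011101111
k=9  101101101110111
k=10  110110110111011
k=11  111011011011101
k=12  111101101101110
k=13  011110110110111
k=14  101111011011011
k=15  110111101101101
k=16  111011110110110

11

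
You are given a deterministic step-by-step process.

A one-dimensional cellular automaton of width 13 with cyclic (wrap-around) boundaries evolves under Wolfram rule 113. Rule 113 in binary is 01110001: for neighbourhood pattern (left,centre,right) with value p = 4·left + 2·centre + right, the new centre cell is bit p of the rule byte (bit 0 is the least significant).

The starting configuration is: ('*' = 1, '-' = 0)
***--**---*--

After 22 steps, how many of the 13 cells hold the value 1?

gen 0: ***--**---*--
gen 1: --**--***--*-
gen 2: *--**---**--*
gen 3: **--***--**--
gen 4: -**---**--**-
gen 5: --***--**--**
gen 6: *---**--**--*
gen 7: ***--**--**--
gen 8: --**--**--**-
gen 9: *--**--**--**
gen 10: **--**--**---
gen 11: -**--**--***-
gen 12: --**--**---**
gen 13: *--**--***--*
gen 14: **--**---**--
gen 15: -**--***--**-
gen 16: --**---**--**
gen 17: *--***--**--*
gen 18: **---**--**--
gen 19: -***--**--**-
gen 20: ---**--**--**
gen 21: **--**--**--*
gen 22: -**--**--**--

6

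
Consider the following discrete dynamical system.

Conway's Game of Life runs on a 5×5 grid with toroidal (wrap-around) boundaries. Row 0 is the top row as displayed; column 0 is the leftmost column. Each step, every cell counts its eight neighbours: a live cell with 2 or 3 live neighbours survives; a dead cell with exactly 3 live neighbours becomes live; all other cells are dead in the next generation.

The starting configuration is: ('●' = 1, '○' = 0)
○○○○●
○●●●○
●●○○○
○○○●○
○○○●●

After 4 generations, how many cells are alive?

4

step 0: ○○○○●
○●●●○
●●○○○
○○○●○
○○○●●
step 1: ●○○○●
○●●●●
●●○●●
●○●●○
○○○●●
step 2: ○●○○○
○○○○○
○○○○○
○○○○○
○●●○○
step 3: ○●●○○
○○○○○
○○○○○
○○○○○
○●●○○
step 4: ○●●○○
○○○○○
○○○○○
○○○○○
○●●○○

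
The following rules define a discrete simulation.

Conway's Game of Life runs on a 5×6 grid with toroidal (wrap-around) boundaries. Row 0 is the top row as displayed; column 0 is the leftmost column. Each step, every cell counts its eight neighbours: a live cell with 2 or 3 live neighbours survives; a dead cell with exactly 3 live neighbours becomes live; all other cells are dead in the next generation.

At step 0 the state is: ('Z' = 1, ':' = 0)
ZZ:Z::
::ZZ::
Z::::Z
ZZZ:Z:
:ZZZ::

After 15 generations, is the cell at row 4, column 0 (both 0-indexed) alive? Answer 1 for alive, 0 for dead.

step 0: ZZ:Z::
::ZZ::
Z::::Z
ZZZ:Z:
:ZZZ::
step 1: Z:::Z:
::ZZZZ
Z:::ZZ
::::Z:
::::ZZ
step 2: Z:::::
:Z::::
Z:::::
Z::Z::
:::ZZ:
step 3: ::::::
ZZ::::
ZZ::::
:::ZZZ
:::ZZZ
step 4: Z:::ZZ
ZZ::::
:ZZ:Z:
::ZZ::
:::Z:Z
step 5: :Z::Z:
::ZZZ:
Z:::::
:Z::::
Z:ZZ:Z
step 6: ZZ::::
:ZZZZZ
:ZZZ::
:ZZ::Z
Z:ZZZZ
step 7: ::::::
::::ZZ
:::::Z
:::::Z
:::ZZ:
step 8: :::Z:Z
::::ZZ
Z::::Z
:::::Z
::::Z:
step 9: :::Z:Z
::::::
Z:::::
Z:::ZZ
::::ZZ
step 10: :::::Z
::::::
Z:::::
Z:::Z:
:::Z::
step 11: ::::::
::::::
:::::Z
:::::Z
::::ZZ
step 12: ::::::
::::::
::::::
Z::::Z
::::ZZ
step 13: ::::::
::::::
::::::
Z:::ZZ
Z:::ZZ
step 14: :::::Z
::::::
:::::Z
Z:::Z:
Z:::Z:
step 15: :::::Z
::::::
:::::Z
Z:::Z:
Z:::Z:

1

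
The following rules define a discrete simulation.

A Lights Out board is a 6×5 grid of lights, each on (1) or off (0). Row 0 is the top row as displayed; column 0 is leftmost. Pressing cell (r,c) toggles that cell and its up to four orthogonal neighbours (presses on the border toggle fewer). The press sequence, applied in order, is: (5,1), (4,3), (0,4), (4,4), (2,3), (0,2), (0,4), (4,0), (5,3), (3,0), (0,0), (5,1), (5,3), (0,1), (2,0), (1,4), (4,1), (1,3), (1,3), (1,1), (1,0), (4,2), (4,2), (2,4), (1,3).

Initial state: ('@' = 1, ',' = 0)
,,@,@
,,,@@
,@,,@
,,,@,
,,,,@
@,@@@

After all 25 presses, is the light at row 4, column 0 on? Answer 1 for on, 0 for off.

0) ,,@,@
,,,@@
,@,,@
,,,@,
,,,,@
@,@@@
1) ,,@,@
,,,@@
,@,,@
,,,@,
,@,,@
,@,@@
2) ,,@,@
,,,@@
,@,,@
,,,,,
,@@@,
,@,,@
3) ,,@@,
,,,@,
,@,,@
,,,,,
,@@@,
,@,,@
4) ,,@@,
,,,@,
,@,,@
,,,,@
,@@,@
,@,,,
5) ,,@@,
,,,,,
,@@@,
,,,@@
,@@,@
,@,,,
6) ,@,,,
,,@,,
,@@@,
,,,@@
,@@,@
,@,,,
7) ,@,@@
,,@,@
,@@@,
,,,@@
,@@,@
,@,,,
8) ,@,@@
,,@,@
,@@@,
@,,@@
@,@,@
@@,,,
9) ,@,@@
,,@,@
,@@@,
@,,@@
@,@@@
@@@@@
10) ,@,@@
,,@,@
@@@@,
,@,@@
,,@@@
@@@@@
11) @,,@@
@,@,@
@@@@,
,@,@@
,,@@@
@@@@@
12) @,,@@
@,@,@
@@@@,
,@,@@
,@@@@
,,,@@
13) @,,@@
@,@,@
@@@@,
,@,@@
,@@,@
,,@,,
14) ,@@@@
@@@,@
@@@@,
,@,@@
,@@,@
,,@,,
15) ,@@@@
,@@,@
,,@@,
@@,@@
,@@,@
,,@,,
16) ,@@@,
,@@@,
,,@@@
@@,@@
,@@,@
,,@,,
17) ,@@@,
,@@@,
,,@@@
@,,@@
@,,,@
,@@,,
18) ,@@,,
,@,,@
,,@,@
@,,@@
@,,,@
,@@,,
19) ,@@@,
,@@@,
,,@@@
@,,@@
@,,,@
,@@,,
20) ,,@@,
@,,@,
,@@@@
@,,@@
@,,,@
,@@,,
21) @,@@,
,@,@,
@@@@@
@,,@@
@,,,@
,@@,,
22) @,@@,
,@,@,
@@@@@
@,@@@
@@@@@
,@,,,
23) @,@@,
,@,@,
@@@@@
@,,@@
@,,,@
,@@,,
24) @,@@,
,@,@@
@@@,,
@,,@,
@,,,@
,@@,,
25) @,@,,
,@@,,
@@@@,
@,,@,
@,,,@
,@@,,

1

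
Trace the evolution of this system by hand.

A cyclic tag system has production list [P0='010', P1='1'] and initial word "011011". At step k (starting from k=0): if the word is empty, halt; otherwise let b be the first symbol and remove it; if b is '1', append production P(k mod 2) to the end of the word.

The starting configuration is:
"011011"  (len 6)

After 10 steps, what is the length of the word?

k=0  "011011"  (len 6)
k=1  "11011"  (len 5)
k=2  "10111"  (len 5)
k=3  "0111010"  (len 7)
k=4  "111010"  (len 6)
k=5  "11010010"  (len 8)
k=6  "10100101"  (len 8)
k=7  "0100101010"  (len 10)
k=8  "100101010"  (len 9)
k=9  "00101010010"  (len 11)
k=10  "0101010010"  (len 10)

10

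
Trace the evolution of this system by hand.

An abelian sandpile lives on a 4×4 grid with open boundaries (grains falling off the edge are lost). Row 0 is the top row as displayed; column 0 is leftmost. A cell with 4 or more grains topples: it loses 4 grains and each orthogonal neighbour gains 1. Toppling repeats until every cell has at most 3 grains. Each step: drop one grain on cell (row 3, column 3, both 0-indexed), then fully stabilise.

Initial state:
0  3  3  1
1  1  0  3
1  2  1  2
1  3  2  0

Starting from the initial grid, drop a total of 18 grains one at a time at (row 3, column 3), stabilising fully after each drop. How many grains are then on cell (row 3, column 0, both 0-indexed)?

gen 0: 0  3  3  1
1  1  0  3
1  2  1  2
1  3  2  0
gen 1: 0  3  3  1
1  1  0  3
1  2  1  2
1  3  2  1
gen 2: 0  3  3  1
1  1  0  3
1  2  1  2
1  3  2  2
gen 3: 0  3  3  1
1  1  0  3
1  2  1  2
1  3  2  3
gen 4: 0  3  3  1
1  1  0  3
1  2  1  3
1  3  3  0
gen 5: 0  3  3  1
1  1  0  3
1  2  1  3
1  3  3  1
gen 6: 0  3  3  1
1  1  0  3
1  2  1  3
1  3  3  2
gen 7: 0  3  3  1
1  1  0  3
1  2  1  3
1  3  3  3
gen 8: 0  3  3  2
1  1  1  0
1  3  3  1
2  0  1  2
gen 9: 0  3  3  2
1  1  1  0
1  3  3  1
2  0  1  3
gen 10: 0  3  3  2
1  1  1  0
1  3  3  2
2  0  2  0
gen 11: 0  3  3  2
1  1  1  0
1  3  3  2
2  0  2  1
gen 12: 0  3  3  2
1  1  1  0
1  3  3  2
2  0  2  2
gen 13: 0  3  3  2
1  1  1  0
1  3  3  2
2  0  2  3
gen 14: 0  3  3  2
1  1  1  0
1  3  3  3
2  0  3  0
gen 15: 0  3  3  2
1  1  1  0
1  3  3  3
2  0  3  1
gen 16: 0  3  3  2
1  1  1  0
1  3  3  3
2  0  3  2
gen 17: 0  3  3  2
1  1  1  0
1  3  3  3
2  0  3  3
gen 18: 0  3  3  2
1  2  2  1
2  0  2  1
2  2  1  2

2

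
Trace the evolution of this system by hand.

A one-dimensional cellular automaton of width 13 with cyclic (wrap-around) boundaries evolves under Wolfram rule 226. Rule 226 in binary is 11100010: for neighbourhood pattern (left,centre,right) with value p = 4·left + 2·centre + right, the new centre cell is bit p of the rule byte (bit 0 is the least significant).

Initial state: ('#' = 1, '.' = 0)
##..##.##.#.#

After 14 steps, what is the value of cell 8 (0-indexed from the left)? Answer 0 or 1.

1

t=0: ##..##.##.#.#
t=1: ##.#.##.##.#.
t=2: .##.#.##.##.#
t=3: #.##.#.##.##.
t=4: .#.##.#.##.##
t=5: #.#.##.#.##.#
t=6: ##.#.##.#.##.
t=7: .##.#.##.#.##
t=8: #.##.#.##.#.#
t=9: ##.##.#.##.#.
t=10: .##.##.#.##.#
t=11: #.##.##.#.##.
t=12: .#.##.##.#.##
t=13: #.#.##.##.#.#
t=14: ##.#.##.##.#.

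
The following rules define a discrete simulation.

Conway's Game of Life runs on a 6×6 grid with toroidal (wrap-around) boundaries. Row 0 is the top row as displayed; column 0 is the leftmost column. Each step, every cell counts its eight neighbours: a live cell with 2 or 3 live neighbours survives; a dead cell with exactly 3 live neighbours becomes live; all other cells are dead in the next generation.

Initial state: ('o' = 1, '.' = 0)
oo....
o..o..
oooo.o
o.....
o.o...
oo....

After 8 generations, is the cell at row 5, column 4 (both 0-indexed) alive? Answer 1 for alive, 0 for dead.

k=0  oo....
o..o..
oooo.o
o.....
o.o...
oo....
k=1  ..o..o
...oo.
..oooo
...o..
o....o
..o..o
k=2  ..o..o
......
..o..o
o.oo..
o...oo
.o..oo
k=3  o...oo
......
.ooo..
o.oo..
..o...
.o.o..
k=4  o...oo
oooooo
.o.o..
......
......
oooooo
k=5  ......
......
.o.o.o
......
oooooo
.ooo..
k=6  ..o...
......
......
......
o...oo
.....o
k=7  ......
......
......
.....o
o...oo
o...oo
k=8  .....o
......
......
o...oo
......
o...o.

1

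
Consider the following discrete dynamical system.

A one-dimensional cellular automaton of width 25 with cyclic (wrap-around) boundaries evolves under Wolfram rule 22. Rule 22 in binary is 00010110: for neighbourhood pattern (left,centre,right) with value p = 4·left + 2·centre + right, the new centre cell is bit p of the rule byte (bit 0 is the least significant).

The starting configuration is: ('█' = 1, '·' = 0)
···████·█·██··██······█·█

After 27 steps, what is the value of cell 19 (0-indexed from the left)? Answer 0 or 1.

0

k=0  ···████·█·██··██······█·█
k=1  █·█·····█···██··█····██·█
k=2  ··██···███·█··████··█····
k=3  ·█··█·█····███····████···
k=4  █████·██··█···█··█····█··
k=5  ········████·██████··████
k=6  █······█···········██····
k=7  ██····███·········█··█··█
k=8  ··█··█···█·······███████·
k=9  ·██████·███·····█·······█
k=10  ···········█···███·····██
k=11  █·········███·█···█···█··
k=12  ██·······█····██·███·████
k=13  ··█·····███··█···········
k=14  ·███···█···████··········
k=15  █···█·███·█····█·········
k=16  ██·██·····██··███·······█
k=17  ·····█···█··██···█·····█·
k=18  ····███·████··█·███···███
k=19  █··█········███····█·█···
k=20  █████······█···█··██·██·█
k=21  ·····█····███·████·······
k=22  ····███··█········█······
k=23  ···█···████······███·····
k=24  ··███·█····█····█···█····
k=25  ·█····██··███··███·███···
k=26  ███··█··██···██·······█··
k=27  ···█████··█·█··█·····████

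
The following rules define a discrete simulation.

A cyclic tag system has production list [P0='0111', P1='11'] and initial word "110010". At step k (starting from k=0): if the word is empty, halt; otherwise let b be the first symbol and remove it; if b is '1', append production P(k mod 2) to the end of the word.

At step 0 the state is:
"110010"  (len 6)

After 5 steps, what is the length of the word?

11

gen 0: "110010"  (len 6)
gen 1: "100100111"  (len 9)
gen 2: "0010011111"  (len 10)
gen 3: "010011111"  (len 9)
gen 4: "10011111"  (len 8)
gen 5: "00111110111"  (len 11)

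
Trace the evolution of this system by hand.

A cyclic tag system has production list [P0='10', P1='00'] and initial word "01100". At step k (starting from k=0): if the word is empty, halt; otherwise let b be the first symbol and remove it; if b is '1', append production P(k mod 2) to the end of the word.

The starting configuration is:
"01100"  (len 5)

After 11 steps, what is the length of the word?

0

[0] "01100"  (len 5)
[1] "1100"  (len 4)
[2] "10000"  (len 5)
[3] "000010"  (len 6)
[4] "00010"  (len 5)
[5] "0010"  (len 4)
[6] "010"  (len 3)
[7] "10"  (len 2)
[8] "000"  (len 3)
[9] "00"  (len 2)
[10] "0"  (len 1)
[11] (halted — word empty)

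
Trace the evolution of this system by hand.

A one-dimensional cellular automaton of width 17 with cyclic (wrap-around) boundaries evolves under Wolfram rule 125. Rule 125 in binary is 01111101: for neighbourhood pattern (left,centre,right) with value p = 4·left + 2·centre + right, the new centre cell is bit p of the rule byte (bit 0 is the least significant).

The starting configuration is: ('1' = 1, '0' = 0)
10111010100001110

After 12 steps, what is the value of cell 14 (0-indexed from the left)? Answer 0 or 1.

1

0) 10111010100001110
1) 11101111111101011
2) 00111000000111110
3) 10101111110100011
4) 11111000011111010
5) 10001111010001111
6) 11101001111101000
7) 10111101000111110
8) 11100111110100011
9) 00110100011111010
10) 10111111010001111
11) 11100001111101000
12) 10111101000111110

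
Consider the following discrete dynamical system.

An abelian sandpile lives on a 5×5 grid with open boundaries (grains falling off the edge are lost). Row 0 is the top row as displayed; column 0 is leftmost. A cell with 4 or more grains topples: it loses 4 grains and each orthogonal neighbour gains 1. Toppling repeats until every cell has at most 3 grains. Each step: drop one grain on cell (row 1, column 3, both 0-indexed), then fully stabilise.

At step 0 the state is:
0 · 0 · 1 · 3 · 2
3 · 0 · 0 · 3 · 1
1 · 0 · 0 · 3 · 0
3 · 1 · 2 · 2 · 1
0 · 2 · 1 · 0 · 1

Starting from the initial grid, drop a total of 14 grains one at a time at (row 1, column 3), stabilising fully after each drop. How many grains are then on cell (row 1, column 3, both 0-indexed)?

3

[0] 0 · 0 · 1 · 3 · 2
3 · 0 · 0 · 3 · 1
1 · 0 · 0 · 3 · 0
3 · 1 · 2 · 2 · 1
0 · 2 · 1 · 0 · 1
[1] 0 · 0 · 2 · 0 · 3
3 · 0 · 1 · 2 · 2
1 · 0 · 1 · 0 · 1
3 · 1 · 2 · 3 · 1
0 · 2 · 1 · 0 · 1
[2] 0 · 0 · 2 · 0 · 3
3 · 0 · 1 · 3 · 2
1 · 0 · 1 · 0 · 1
3 · 1 · 2 · 3 · 1
0 · 2 · 1 · 0 · 1
[3] 0 · 0 · 2 · 1 · 3
3 · 0 · 2 · 0 · 3
1 · 0 · 1 · 1 · 1
3 · 1 · 2 · 3 · 1
0 · 2 · 1 · 0 · 1
[4] 0 · 0 · 2 · 1 · 3
3 · 0 · 2 · 1 · 3
1 · 0 · 1 · 1 · 1
3 · 1 · 2 · 3 · 1
0 · 2 · 1 · 0 · 1
[5] 0 · 0 · 2 · 1 · 3
3 · 0 · 2 · 2 · 3
1 · 0 · 1 · 1 · 1
3 · 1 · 2 · 3 · 1
0 · 2 · 1 · 0 · 1
[6] 0 · 0 · 2 · 1 · 3
3 · 0 · 2 · 3 · 3
1 · 0 · 1 · 1 · 1
3 · 1 · 2 · 3 · 1
0 · 2 · 1 · 0 · 1
[7] 0 · 0 · 2 · 3 · 0
3 · 0 · 3 · 1 · 1
1 · 0 · 1 · 2 · 2
3 · 1 · 2 · 3 · 1
0 · 2 · 1 · 0 · 1
[8] 0 · 0 · 2 · 3 · 0
3 · 0 · 3 · 2 · 1
1 · 0 · 1 · 2 · 2
3 · 1 · 2 · 3 · 1
0 · 2 · 1 · 0 · 1
[9] 0 · 0 · 2 · 3 · 0
3 · 0 · 3 · 3 · 1
1 · 0 · 1 · 2 · 2
3 · 1 · 2 · 3 · 1
0 · 2 · 1 · 0 · 1
[10] 0 · 1 · 0 · 1 · 1
3 · 1 · 1 · 2 · 2
1 · 0 · 2 · 3 · 2
3 · 1 · 2 · 3 · 1
0 · 2 · 1 · 0 · 1
[11] 0 · 1 · 0 · 1 · 1
3 · 1 · 1 · 3 · 2
1 · 0 · 2 · 3 · 2
3 · 1 · 2 · 3 · 1
0 · 2 · 1 · 0 · 1
[12] 0 · 1 · 0 · 2 · 1
3 · 1 · 2 · 1 · 3
1 · 0 · 3 · 1 · 3
3 · 1 · 3 · 0 · 2
0 · 2 · 1 · 1 · 1
[13] 0 · 1 · 0 · 2 · 1
3 · 1 · 2 · 2 · 3
1 · 0 · 3 · 1 · 3
3 · 1 · 3 · 0 · 2
0 · 2 · 1 · 1 · 1
[14] 0 · 1 · 0 · 2 · 1
3 · 1 · 2 · 3 · 3
1 · 0 · 3 · 1 · 3
3 · 1 · 3 · 0 · 2
0 · 2 · 1 · 1 · 1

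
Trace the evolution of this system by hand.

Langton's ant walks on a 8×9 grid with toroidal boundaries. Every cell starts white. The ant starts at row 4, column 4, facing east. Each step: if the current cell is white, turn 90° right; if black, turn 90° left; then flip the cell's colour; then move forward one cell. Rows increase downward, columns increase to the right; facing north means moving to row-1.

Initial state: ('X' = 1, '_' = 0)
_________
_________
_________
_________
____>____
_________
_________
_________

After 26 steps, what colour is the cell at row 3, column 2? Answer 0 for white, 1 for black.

t=0: _________
_________
_________
_________
____>____
_________
_________
_________
t=1: _________
_________
_________
_________
____X____
____v____
_________
_________
t=2: _________
_________
_________
_________
____X____
___<X____
_________
_________
t=3: _________
_________
_________
_________
___^X____
___XX____
_________
_________
t=4: _________
_________
_________
_________
___X>____
___XX____
_________
_________
t=5: _________
_________
_________
____^____
___X_____
___XX____
_________
_________
t=6: _________
_________
_________
____X>___
___X_____
___XX____
_________
_________
t=7: _________
_________
_________
____XX___
___X_v___
___XX____
_________
_________
t=8: _________
_________
_________
____XX___
___X<X___
___XX____
_________
_________
t=9: _________
_________
_________
____^X___
___XXX___
___XX____
_________
_________
t=10: _________
_________
_________
___<_X___
___XXX___
___XX____
_________
_________
t=11: _________
_________
___^_____
___X_X___
___XXX___
___XX____
_________
_________
t=12: _________
_________
___X>____
___X_X___
___XXX___
___XX____
_________
_________
t=13: _________
_________
___XX____
___XvX___
___XXX___
___XX____
_________
_________
t=14: _________
_________
___XX____
___<XX___
___XXX___
___XX____
_________
_________
t=15: _________
_________
___XX____
____XX___
___vXX___
___XX____
_________
_________
t=16: _________
_________
___XX____
____XX___
____>X___
___XX____
_________
_________
t=17: _________
_________
___XX____
____^X___
_____X___
___XX____
_________
_________
t=18: _________
_________
___XX____
___<_X___
_____X___
___XX____
_________
_________
t=19: _________
_________
___^X____
___X_X___
_____X___
___XX____
_________
_________
t=20: _________
_________
__<_X____
___X_X___
_____X___
___XX____
_________
_________
t=21: _________
__^______
__X_X____
___X_X___
_____X___
___XX____
_________
_________
t=22: _________
__X>_____
__X_X____
___X_X___
_____X___
___XX____
_________
_________
t=23: _________
__XX_____
__XvX____
___X_X___
_____X___
___XX____
_________
_________
t=24: _________
__XX_____
__<XX____
___X_X___
_____X___
___XX____
_________
_________
t=25: _________
__XX_____
___XX____
__vX_X___
_____X___
___XX____
_________
_________
t=26: _________
__XX_____
___XX____
_<XX_X___
_____X___
___XX____
_________
_________

1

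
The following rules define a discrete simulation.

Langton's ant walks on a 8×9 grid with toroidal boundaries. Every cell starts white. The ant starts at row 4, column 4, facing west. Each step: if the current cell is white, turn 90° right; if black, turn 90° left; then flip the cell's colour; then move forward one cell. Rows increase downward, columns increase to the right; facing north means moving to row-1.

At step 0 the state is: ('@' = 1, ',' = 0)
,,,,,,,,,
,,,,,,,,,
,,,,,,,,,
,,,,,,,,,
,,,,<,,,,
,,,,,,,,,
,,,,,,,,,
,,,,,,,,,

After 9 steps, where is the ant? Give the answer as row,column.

step 0: ,,,,,,,,,
,,,,,,,,,
,,,,,,,,,
,,,,,,,,,
,,,,<,,,,
,,,,,,,,,
,,,,,,,,,
,,,,,,,,,
step 1: ,,,,,,,,,
,,,,,,,,,
,,,,,,,,,
,,,,^,,,,
,,,,@,,,,
,,,,,,,,,
,,,,,,,,,
,,,,,,,,,
step 2: ,,,,,,,,,
,,,,,,,,,
,,,,,,,,,
,,,,@>,,,
,,,,@,,,,
,,,,,,,,,
,,,,,,,,,
,,,,,,,,,
step 3: ,,,,,,,,,
,,,,,,,,,
,,,,,,,,,
,,,,@@,,,
,,,,@v,,,
,,,,,,,,,
,,,,,,,,,
,,,,,,,,,
step 4: ,,,,,,,,,
,,,,,,,,,
,,,,,,,,,
,,,,@@,,,
,,,,<@,,,
,,,,,,,,,
,,,,,,,,,
,,,,,,,,,
step 5: ,,,,,,,,,
,,,,,,,,,
,,,,,,,,,
,,,,@@,,,
,,,,,@,,,
,,,,v,,,,
,,,,,,,,,
,,,,,,,,,
step 6: ,,,,,,,,,
,,,,,,,,,
,,,,,,,,,
,,,,@@,,,
,,,,,@,,,
,,,<@,,,,
,,,,,,,,,
,,,,,,,,,
step 7: ,,,,,,,,,
,,,,,,,,,
,,,,,,,,,
,,,,@@,,,
,,,^,@,,,
,,,@@,,,,
,,,,,,,,,
,,,,,,,,,
step 8: ,,,,,,,,,
,,,,,,,,,
,,,,,,,,,
,,,,@@,,,
,,,@>@,,,
,,,@@,,,,
,,,,,,,,,
,,,,,,,,,
step 9: ,,,,,,,,,
,,,,,,,,,
,,,,,,,,,
,,,,@@,,,
,,,@@@,,,
,,,@v,,,,
,,,,,,,,,
,,,,,,,,,

5,4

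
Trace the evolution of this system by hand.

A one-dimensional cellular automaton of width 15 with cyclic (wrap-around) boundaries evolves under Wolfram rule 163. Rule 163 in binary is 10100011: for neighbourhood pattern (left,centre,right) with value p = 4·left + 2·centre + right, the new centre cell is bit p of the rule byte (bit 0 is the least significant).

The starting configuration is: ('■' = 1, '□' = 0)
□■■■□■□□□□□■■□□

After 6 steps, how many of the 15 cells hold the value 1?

6

gen 0: □■■■□■□□□□□■■□□
gen 1: ■□■□■□□■■■■□□□■
gen 2: □■□■□□■□■■□□■■□
gen 3: ■□■□□■□■□□□■□□□
gen 4: □■□□■□■□□■■□□■■
gen 5: ■□□■□■□□■□□□■□□
gen 6: □□■□■□□■□□■■□□■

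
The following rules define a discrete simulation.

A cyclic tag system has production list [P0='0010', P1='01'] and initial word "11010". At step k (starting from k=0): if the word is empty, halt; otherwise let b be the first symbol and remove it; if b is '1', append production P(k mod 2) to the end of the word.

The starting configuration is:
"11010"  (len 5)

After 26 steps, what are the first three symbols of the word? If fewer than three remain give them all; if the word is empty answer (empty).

001

0) "11010"  (len 5)
1) "10100010"  (len 8)
2) "010001001"  (len 9)
3) "10001001"  (len 8)
4) "000100101"  (len 9)
5) "00100101"  (len 8)
6) "0100101"  (len 7)
7) "100101"  (len 6)
8) "0010101"  (len 7)
9) "010101"  (len 6)
10) "10101"  (len 5)
11) "01010010"  (len 8)
12) "1010010"  (len 7)
13) "0100100010"  (len 10)
14) "100100010"  (len 9)
15) "001000100010"  (len 12)
16) "01000100010"  (len 11)
17) "1000100010"  (len 10)
18) "00010001001"  (len 11)
19) "0010001001"  (len 10)
20) "010001001"  (len 9)
21) "10001001"  (len 8)
22) "000100101"  (len 9)
23) "00100101"  (len 8)
24) "0100101"  (len 7)
25) "100101"  (len 6)
26) "0010101"  (len 7)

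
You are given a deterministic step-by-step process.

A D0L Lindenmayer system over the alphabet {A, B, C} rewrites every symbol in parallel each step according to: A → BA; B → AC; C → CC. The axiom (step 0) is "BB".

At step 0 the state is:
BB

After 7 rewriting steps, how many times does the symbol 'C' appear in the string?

214

0) BB
1) ACAC
2) BACCBACC
3) ACBACCCCACBACCCC
4) BACCACBACCCCCCCCBACCACBACCCCCCCC
5) ACBACCCCBACCACBACCCCCCCCCCCCCCCCACBACCCCBACCACBACCCCCCCCCCCCCCCC
6) BACCACBACCCCCCCCACBACCCCBACCACBACCCCCCCCCCCCCCCCCCCCCCCCCC…BACCCCCCCCACBACCCCBACCACBACCCCCCCCCCCCCCCCCCCCCCCCCCCCCCCC  (len 128)
7) ACBACCCCBACCACBACCCCCCCCCCCCCCCCBACCACBACCCCCCCCACBACCCCBA…CCCCCCCCCCCCCCCCCCCCCCCCCCCCCCCCCCCCCCCCCCCCCCCCCCCCCCCCCC  (len 256)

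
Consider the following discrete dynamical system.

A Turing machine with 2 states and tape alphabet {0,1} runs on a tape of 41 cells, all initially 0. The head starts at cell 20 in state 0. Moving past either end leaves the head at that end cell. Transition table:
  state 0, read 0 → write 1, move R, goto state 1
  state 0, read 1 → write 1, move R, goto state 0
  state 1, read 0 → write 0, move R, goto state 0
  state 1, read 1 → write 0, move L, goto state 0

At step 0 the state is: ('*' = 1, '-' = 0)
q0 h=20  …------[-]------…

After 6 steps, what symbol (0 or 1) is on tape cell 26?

step 0: q0 h=20  …------[-]------…
step 1: q1 h=21  …-----*[-]------…
step 2: q0 h=22  …----*-[-]------…
step 3: q1 h=23  …---*-*[-]------…
step 4: q0 h=24  …--*-*-[-]------…
step 5: q1 h=25  …-*-*-*[-]------…
step 6: q0 h=26  …*-*-*-[-]------…

0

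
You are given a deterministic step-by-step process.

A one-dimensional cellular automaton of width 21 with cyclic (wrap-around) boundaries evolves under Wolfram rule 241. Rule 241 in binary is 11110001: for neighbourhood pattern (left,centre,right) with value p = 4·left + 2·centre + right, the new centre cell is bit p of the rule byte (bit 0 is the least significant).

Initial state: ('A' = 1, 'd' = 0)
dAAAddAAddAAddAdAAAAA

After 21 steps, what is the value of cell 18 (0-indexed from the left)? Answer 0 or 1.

1

0) dAAAddAAddAAddAdAAAAA
1) AdAAAddAAddAAddAdAAAA
2) AAdAAAddAAddAAddAdAAA
3) AAAdAAAddAAddAAddAdAA
4) AAAAdAAAddAAddAAddAdA
5) AAAAAdAAAddAAddAAddAd
6) dAAAAAdAAAddAAddAAddA
7) AdAAAAAdAAAddAAddAAdd
8) dAdAAAAAdAAAddAAddAAd
9) ddAdAAAAAdAAAddAAddAA
10) AddAdAAAAAdAAAddAAddA
11) AAddAdAAAAAdAAAddAAdd
12) dAAddAdAAAAAdAAAddAAd
13) ddAAddAdAAAAAdAAAddAA
14) AddAAddAdAAAAAdAAAddA
15) AAddAAddAdAAAAAdAAAdd
16) dAAddAAddAdAAAAAdAAAd
17) ddAAddAAddAdAAAAAdAAA
18) AddAAddAAddAdAAAAAdAA
19) AAddAAddAAddAdAAAAAdA
20) AAAddAAddAAddAdAAAAAd
21) dAAAddAAddAAddAdAAAAA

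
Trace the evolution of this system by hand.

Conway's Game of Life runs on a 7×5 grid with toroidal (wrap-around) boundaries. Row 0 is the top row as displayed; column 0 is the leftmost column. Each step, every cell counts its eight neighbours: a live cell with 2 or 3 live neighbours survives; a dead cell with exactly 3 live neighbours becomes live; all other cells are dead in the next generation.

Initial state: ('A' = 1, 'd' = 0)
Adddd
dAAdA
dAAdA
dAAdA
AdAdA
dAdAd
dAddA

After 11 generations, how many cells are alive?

2

k=0  Adddd
dAAdA
dAAdA
dAAdA
AdAdA
dAdAd
dAddA
k=1  ddAAA
ddAdA
ddddA
ddddA
ddddA
dAdAd
dAAdA
k=2  ddddA
AdAdA
AdddA
AddAA
AddAA
dAdAA
dAddA
k=3  dAddA
dAddd
ddddd
dAddd
dAddd
dAddd
ddAdA
k=4  dAAAd
Adddd
ddddd
ddddd
AAAdd
AAAdd
dAAAd
k=5  AddAA
dAAdd
ddddd
dAddd
AdAdd
ddddA
ddddA
k=6  AAAAA
AAAAA
dAAdd
dAddd
AAddd
AddAA
ddddd
k=7  ddddd
ddddd
ddddA
ddddd
dAAdd
AAddA
ddddd
k=8  ddddd
ddddd
ddddd
ddddd
dAAdd
AAAdd
Adddd
k=9  ddddd
ddddd
ddddd
ddddd
AdAdd
AdAdd
Adddd
k=10  ddddd
ddddd
ddddd
ddddd
ddddd
AdddA
dAddd
k=11  ddddd
ddddd
ddddd
ddddd
ddddd
Adddd
Adddd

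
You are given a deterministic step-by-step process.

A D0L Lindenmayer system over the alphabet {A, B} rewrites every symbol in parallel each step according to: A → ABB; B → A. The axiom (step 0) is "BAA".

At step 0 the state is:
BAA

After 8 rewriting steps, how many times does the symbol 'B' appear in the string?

426

gen 0: BAA
gen 1: AABBABB
gen 2: ABBABBAAABBAA
gen 3: ABBAAABBAAABBABBABBAAABBABB
gen 4: ABBAAABBABBABBAAABBABBABBAAABBAAABBAAABBABBABBAAABBAA
gen 5: ABBAAABBABBABBAAABBAAABBAAABBABBABBAAABBAAABBAAABBABBABBAAABBABBABBAAABBABBABBAAABBAAABBAAABBABBABBAAABBABB
gen 6: ABBAAABBABBABBAAABBAAABBAAABBABBABBAAABBABBABBAAABBABBABBA…BBABBABBAAABBABBABBAAABBABBABBAAABBAAABBAAABBABBABBAAABBAA  (len 213)
gen 7: ABBAAABBABBABBAAABBAAABBAAABBABBABBAAABBABBABBAAABBABBABBA…BABBABBAAABBABBABBAAABBABBABBAAABBAAABBAAABBABBABBAAABBABB  (len 427)
gen 8: ABBAAABBABBABBAAABBAAABBAAABBABBABBAAABBABBABBAAABBABBABBA…BBABBABBAAABBABBABBAAABBABBABBAAABBAAABBAAABBABBABBAAABBAA  (len 853)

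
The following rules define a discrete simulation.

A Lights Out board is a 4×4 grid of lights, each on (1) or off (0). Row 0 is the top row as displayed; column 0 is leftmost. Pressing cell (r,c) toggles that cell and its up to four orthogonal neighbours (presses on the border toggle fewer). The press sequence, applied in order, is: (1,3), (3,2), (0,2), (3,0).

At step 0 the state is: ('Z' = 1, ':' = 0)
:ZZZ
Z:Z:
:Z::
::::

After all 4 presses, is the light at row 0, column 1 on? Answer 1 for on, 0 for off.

0

0) :ZZZ
Z:Z:
:Z::
::::
1) :ZZ:
Z::Z
:Z:Z
::::
2) :ZZ:
Z::Z
:ZZZ
:ZZZ
3) :::Z
Z:ZZ
:ZZZ
:ZZZ
4) :::Z
Z:ZZ
ZZZZ
Z:ZZ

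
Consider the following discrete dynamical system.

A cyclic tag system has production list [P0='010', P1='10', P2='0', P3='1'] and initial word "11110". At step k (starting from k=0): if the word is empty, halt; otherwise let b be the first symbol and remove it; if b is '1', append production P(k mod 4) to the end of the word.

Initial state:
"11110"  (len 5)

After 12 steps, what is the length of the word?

gen 0: "11110"  (len 5)
gen 1: "1110010"  (len 7)
gen 2: "11001010"  (len 8)
gen 3: "10010100"  (len 8)
gen 4: "00101001"  (len 8)
gen 5: "0101001"  (len 7)
gen 6: "101001"  (len 6)
gen 7: "010010"  (len 6)
gen 8: "10010"  (len 5)
gen 9: "0010010"  (len 7)
gen 10: "010010"  (len 6)
gen 11: "10010"  (len 5)
gen 12: "00101"  (len 5)

5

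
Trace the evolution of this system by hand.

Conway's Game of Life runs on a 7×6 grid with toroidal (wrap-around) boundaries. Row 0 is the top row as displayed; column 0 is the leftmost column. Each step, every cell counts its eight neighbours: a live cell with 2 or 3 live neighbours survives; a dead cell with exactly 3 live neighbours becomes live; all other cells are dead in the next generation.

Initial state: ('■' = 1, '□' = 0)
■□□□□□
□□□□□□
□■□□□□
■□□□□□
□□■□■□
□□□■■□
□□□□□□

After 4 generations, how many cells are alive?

0) ■□□□□□
□□□□□□
□■□□□□
■□□□□□
□□■□■□
□□□■■□
□□□□□□
1) □□□□□□
□□□□□□
□□□□□□
□■□□□□
□□□□■■
□□□■■□
□□□□□□
2) □□□□□□
□□□□□□
□□□□□□
□□□□□□
□□□■■■
□□□■■■
□□□□□□
3) □□□□□□
□□□□□□
□□□□□□
□□□□■□
□□□■□■
□□□■□■
□□□□■□
4) □□□□□□
□□□□□□
□□□□□□
□□□□■□
□□□■□■
□□□■□■
□□□□■□

6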